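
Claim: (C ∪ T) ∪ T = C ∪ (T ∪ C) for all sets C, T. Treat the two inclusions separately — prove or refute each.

Both inclusions hold; the sets are equal.

(⟹) Let x ∈ (C ∪ T) ∪ T. Then either x ∈ C and x ∉ T; or x ∈ T and x ∉ C; or x ∈ C ∩ T. In each case x ∈ C ∪ (T ∪ C), so (C ∪ T) ∪ T ⊆ C ∪ (T ∪ C).

(⟸) Let x ∈ C ∪ (T ∪ C). Then either x ∈ C and x ∉ T; or x ∈ T and x ∉ C; or x ∈ C ∩ T. In each case x ∈ (C ∪ T) ∪ T, so C ∪ (T ∪ C) ⊆ (C ∪ T) ∪ T.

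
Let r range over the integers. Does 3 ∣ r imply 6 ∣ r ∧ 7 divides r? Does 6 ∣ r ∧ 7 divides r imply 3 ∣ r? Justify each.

Forward direction. This fails: take r = 3. Certainly 3 ∣ 3, but 6 ∤ 3.

Converse. Suppose 6 ∣ r and 7 ∣ r. Any common multiple of 6 and 7 is a multiple of their lcm; here gcd(6, 7) = 1, so lcm(6, 7) = 6·7 = 42, so 42 ∣ r. Since 3 ∣ 42, it follows that 3 ∣ r.

Only the reverse direction holds.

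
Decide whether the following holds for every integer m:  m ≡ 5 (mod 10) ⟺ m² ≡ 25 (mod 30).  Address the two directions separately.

Not equivalent: only (⇐) holds.

(⟸) The residues r modulo 30 with r² ≡ 25 (mod 30) are exactly {5, 25}, and each is ≡ 5 (mod 10).

(⟹) This fails: take m = 15. Then 15 ≡ 5 (mod 10), but 15² = 225 ≡ 15 (mod 30), not 25.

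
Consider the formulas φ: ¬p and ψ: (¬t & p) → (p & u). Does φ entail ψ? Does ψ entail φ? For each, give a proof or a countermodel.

[⇒] Assume the antecedent. If p is true, the antecedent cannot hold. If p is false, (¬t & p) → (p & u) reduces to true regardless of the other variables. Either way (¬t & p) → (p & u) holds.

[⇐] This fails. Under p = T, t = T, u = F, the left side is false but the right side is true.

The forward direction holds; the converse fails.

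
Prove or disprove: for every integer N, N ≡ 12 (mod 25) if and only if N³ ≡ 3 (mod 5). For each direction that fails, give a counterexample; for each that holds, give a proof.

(⇒) holds; (⇐) fails.

[⇐] This fails: take N = 2. Then 2³ = 8 ≡ 3 (mod 5), yet 2 ≡ 2 (mod 25), not 12.

[⇒] Suppose N ≡ 12 (mod 25). Then N³ ≡ 12³ = 1728 (mod 25), and since 5 ∣ 25, also N³ ≡ 3 (mod 5).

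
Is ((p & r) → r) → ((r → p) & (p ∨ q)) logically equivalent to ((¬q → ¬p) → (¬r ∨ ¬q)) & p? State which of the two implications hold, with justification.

Only the reverse direction holds.

(⇒) This fails. Under r = F, q = T, p = F, the left side is true but the right side is false.

(⇐) Assume the antecedent. If r is true, the antecedent forces (r = T, q = F, p = T), and the consequent holds there. If r is false, the antecedent forces (r = F, q = F, p = T) or (r = F, q = T, p = T), and the consequent holds there. Either way the consequent holds.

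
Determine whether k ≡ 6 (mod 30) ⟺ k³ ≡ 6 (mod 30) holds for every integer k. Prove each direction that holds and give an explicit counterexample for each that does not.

[⇒] Suppose k ≡ 6 (mod 30). Write k = 30j + 6. Then (30j + 6)³ = 27000j³ + 16200j² + 3240j + 216 = 30(900j³ + 540j² + 108j + 7) + 6, so k³ ≡ 6 (mod 30).

[⇐] Conversely, suppose k³ ≡ 6 (mod 30). The only residue r in {0, …, 29} with r³ ≡ 6 (mod 30) is r = 6, so k ≡ 6 (mod 30).

The biconditional holds.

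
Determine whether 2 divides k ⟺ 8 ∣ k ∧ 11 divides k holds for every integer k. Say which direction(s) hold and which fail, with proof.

Not equivalent: only (⇐) holds.

[⇒] This fails: take k = 2. Certainly 2 ∣ 2, but 8 ∤ 2.

[⇐] Suppose 8 ∣ k and 11 ∣ k. Any common multiple of 8 and 11 is a multiple of their lcm; here gcd(8, 11) = 1, so lcm(8, 11) = 8·11 = 88, so 88 ∣ k. Since 2 ∣ 88, it follows that 2 ∣ k.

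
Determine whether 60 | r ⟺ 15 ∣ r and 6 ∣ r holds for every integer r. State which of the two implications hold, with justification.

(←) This fails: take r = 30. Both 15 ∣ 30 and 6 ∣ 30, yet 30 is not a multiple of 60 (since 30 = 0·60 + 30), so 60 ∤ 30.

(→) If 60 ∣ r, write r = 60q. Since 60 = 4·15, r = 15·(4q), so 15 ∣ r; and since 60 = 10·6, r = 6·(10q), so 6 ∣ r.

Only the forward direction holds.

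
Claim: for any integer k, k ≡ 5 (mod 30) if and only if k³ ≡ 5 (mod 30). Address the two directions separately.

Both implications hold.

(→) Suppose k ≡ 5 (mod 30). Write k = 30j + 5. Then (30j + 5)³ = 27000j³ + 13500j² + 2250j + 125 = 30(900j³ + 450j² + 75j + 4) + 5, so k³ ≡ 5 (mod 30).

(←) Conversely, suppose k³ ≡ 5 (mod 30). The only residue r in {0, …, 29} with r³ ≡ 5 (mod 30) is r = 5, so k ≡ 5 (mod 30).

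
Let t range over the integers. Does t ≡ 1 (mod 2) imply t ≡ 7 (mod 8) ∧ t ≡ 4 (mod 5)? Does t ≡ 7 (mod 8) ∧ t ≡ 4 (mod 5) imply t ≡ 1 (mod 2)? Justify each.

[⇒] This fails: t = 1 gives 1 ≡ 1 (mod 2) but 1 ≡ 1 (mod 8), so the conjunction on the right does not hold.

[⇐] Conversely, if t ≡ 7 (mod 8) and t ≡ 4 (mod 5), then by the Chinese remainder theorem t ≡ 39 (mod 40). Since 39 ≡ 1 (mod 2) and 2 ∣ 40, we get t ≡ 1 (mod 2).

(⇒) fails; (⇐) holds.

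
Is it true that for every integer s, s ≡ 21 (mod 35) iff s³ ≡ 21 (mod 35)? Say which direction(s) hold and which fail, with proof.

Forward direction. Suppose s ≡ 21 (mod 35). Write s = 35j + 21. Then (35j + 21)³ = 42875j³ + 77175j² + 46305j + 9261 = 35(1225j³ + 2205j² + 1323j + 264) + 21, so s³ ≡ 21 (mod 35).

Converse. Suppose s³ ≡ 21 (mod 35). The only residue r in {0, …, 34} with r³ ≡ 21 (mod 35) is r = 21, so s ≡ 21 (mod 35).

Both implications hold.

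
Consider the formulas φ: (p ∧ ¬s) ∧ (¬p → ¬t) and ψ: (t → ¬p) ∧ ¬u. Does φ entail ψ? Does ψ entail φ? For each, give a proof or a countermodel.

Neither implication holds.

[⇒] This fails. Under t = T, u = F, p = T, s = F, the left side is true but the right side is false.

[⇐] This fails. Under t = F, u = F, p = F, s = F, the left side is false but the right side is true.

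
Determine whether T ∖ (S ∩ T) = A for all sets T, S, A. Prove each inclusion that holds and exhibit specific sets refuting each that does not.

(⊆) fails and (⊇) fails.

(⊆) This inclusion fails. Take T = {1}, S = ∅, A = ∅; then 1 ∈ T ∖ (S ∩ T) but 1 ∉ A.

(⊇) This inclusion fails. Take T = ∅, S = ∅, A = {1}; then 1 ∈ A but 1 ∉ T ∖ (S ∩ T).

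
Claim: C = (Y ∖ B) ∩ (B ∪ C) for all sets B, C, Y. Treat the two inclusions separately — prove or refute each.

The sets are not equal: only the reverse inclusion holds.

(⟹) This inclusion fails. Take B = ∅, C = {1}, Y = ∅; then 1 ∈ C but 1 ∉ (Y ∖ B) ∩ (B ∪ C).

(⟸) Let x ∈ (Y ∖ B) ∩ (B ∪ C). Then x ∈ C ∩ Y and x ∉ B, from which x ∈ C.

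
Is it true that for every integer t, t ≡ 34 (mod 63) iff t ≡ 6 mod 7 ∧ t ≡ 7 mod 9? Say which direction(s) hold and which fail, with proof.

(→) Suppose t ≡ 34 (mod 63); write t = 63j + 34. Since 7 ∣ 63, reducing mod 7 gives t ≡ 34 ≡ 6 (mod 7); since 9 ∣ 63, reducing mod 9 gives t ≡ 34 ≡ 7 (mod 9).

(←) Conversely, if t ≡ 6 (mod 7) and t ≡ 7 (mod 9), then by the Chinese remainder theorem t ≡ 34 (mod 63). This is exactly t ≡ 34 (mod 63).

Equivalent; both directions hold.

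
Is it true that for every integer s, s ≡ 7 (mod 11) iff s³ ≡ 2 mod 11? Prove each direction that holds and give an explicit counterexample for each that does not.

Both directions hold; the statement is true.

(→) Suppose s ≡ 7 (mod 11). Write s = 11j + 7. Then (11j + 7)³ = 1331j³ + 2541j² + 1617j + 343 = 11(121j³ + 231j² + 147j + 31) + 2, so s³ ≡ 2 (mod 11).

(←) Conversely, suppose s³ ≡ 2 (mod 11). The only residue r in {0, …, 10} with r³ ≡ 2 (mod 11) is r = 7, so s ≡ 7 (mod 11).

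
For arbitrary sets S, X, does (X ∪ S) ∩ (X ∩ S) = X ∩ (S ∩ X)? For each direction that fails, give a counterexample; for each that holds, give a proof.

The two sets are equal.

(⊆) Let x ∈ (X ∪ S) ∩ (X ∩ S). Then x ∈ S ∩ X, from which x ∈ X ∩ (S ∩ X).

(⊇) Let x ∈ X ∩ (S ∩ X). Then x ∈ S ∩ X, from which x ∈ (X ∪ S) ∩ (X ∩ S).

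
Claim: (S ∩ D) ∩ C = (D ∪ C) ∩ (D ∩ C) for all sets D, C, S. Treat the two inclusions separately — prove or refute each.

Only the forward inclusion holds.

(⊇) This inclusion fails. Take D = {1}, C = {1}, S = ∅; then 1 ∈ (D ∪ C) ∩ (D ∩ C) but 1 ∉ (S ∩ D) ∩ C.

(⊆) Let x ∈ (S ∩ D) ∩ C. Then x ∈ D ∩ C ∩ S, from which x ∈ (D ∪ C) ∩ (D ∩ C).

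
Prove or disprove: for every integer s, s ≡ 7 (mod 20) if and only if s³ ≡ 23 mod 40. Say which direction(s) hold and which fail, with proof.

Forward direction. This fails: take s = 27. Then 27 ≡ 7 (mod 20), but 27³ = 19683 ≡ 3 (mod 40), not 23.

Converse. The residues r modulo 40 with r³ ≡ 23 (mod 40) are exactly {7}, and each is ≡ 7 (mod 20).

(⇒) fails; (⇐) holds.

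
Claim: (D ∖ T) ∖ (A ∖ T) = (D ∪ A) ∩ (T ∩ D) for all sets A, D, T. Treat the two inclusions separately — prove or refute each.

Both inclusions fail.

(⟹) This inclusion fails. Take A = ∅, D = {1}, T = ∅; then 1 ∈ (D ∖ T) ∖ (A ∖ T) but 1 ∉ (D ∪ A) ∩ (T ∩ D).

(⟸) This inclusion fails. Take A = ∅, D = {1}, T = {1}; then 1 ∈ (D ∪ A) ∩ (T ∩ D) but 1 ∉ (D ∖ T) ∖ (A ∖ T).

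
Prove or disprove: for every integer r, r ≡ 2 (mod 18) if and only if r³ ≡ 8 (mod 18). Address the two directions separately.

[⇒] Suppose r ≡ 2 (mod 18). Write r = 18j + 2. Then (18j + 2)³ = 5832j³ + 1944j² + 216j + 8 = 18(324j³ + 108j² + 12j) + 8, so r³ ≡ 8 (mod 18).

[⇐] This fails: take r = 8. Then 8³ = 512 ≡ 8 (mod 18), yet 8 ≡ 8 (mod 18), not 2.

Only the forward direction holds.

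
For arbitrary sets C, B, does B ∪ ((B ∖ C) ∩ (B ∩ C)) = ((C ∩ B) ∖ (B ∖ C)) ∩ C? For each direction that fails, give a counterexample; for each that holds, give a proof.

Forward inclusion. This inclusion fails. Take C = ∅, B = {1}; then 1 ∈ B ∪ ((B ∖ C) ∩ (B ∩ C)) but 1 ∉ ((C ∩ B) ∖ (B ∖ C)) ∩ C.

Reverse inclusion. Let x ∈ ((C ∩ B) ∖ (B ∖ C)) ∩ C. Then x ∈ C ∩ B, from which x ∈ B ∪ ((B ∖ C) ∩ (B ∩ C)).

Only the reverse inclusion holds.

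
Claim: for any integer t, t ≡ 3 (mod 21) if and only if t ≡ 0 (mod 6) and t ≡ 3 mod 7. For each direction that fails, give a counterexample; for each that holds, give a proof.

(←) If t ≡ 0 (mod 6) and t ≡ 3 (mod 7), then by the Chinese remainder theorem t ≡ 24 (mod 42). Since 24 ≡ 3 (mod 21) and 21 ∣ 42, we get t ≡ 3 (mod 21).

(→) This fails: t = 3 gives 3 ≡ 3 (mod 21) but 3 ≡ 3 (mod 6), so the conjunction on the right does not hold.

Only the converse holds.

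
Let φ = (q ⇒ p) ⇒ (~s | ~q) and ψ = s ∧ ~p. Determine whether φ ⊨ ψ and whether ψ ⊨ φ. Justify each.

(⇒) fails; (⇐) holds.

(⇒) This fails. Under s = F, q = F, p = F, the left side is true but the right side is false.

(⇐) Assume the antecedent. If s is true, the antecedent forces (s = T, q = F, p = F) or (s = T, q = T, p = F), and (q ⇒ p) ⇒ (~s | ~q) holds there. If s is false, the antecedent cannot hold. Either way (q ⇒ p) ⇒ (~s | ~q) holds.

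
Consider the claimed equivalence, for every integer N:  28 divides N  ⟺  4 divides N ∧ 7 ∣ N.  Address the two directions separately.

The biconditional holds.

(←) Suppose 4 ∣ N and 7 ∣ N. Any common multiple of 4 and 7 is a multiple of their lcm; here gcd(4, 7) = 1, so lcm(4, 7) = 4·7 = 28, so 28 ∣ N.

(→) If 28 ∣ N, write N = 28q. Since 28 = 7·4, N = 4·(7q), so 4 ∣ N; and since 28 = 4·7, N = 7·(4q), so 7 ∣ N.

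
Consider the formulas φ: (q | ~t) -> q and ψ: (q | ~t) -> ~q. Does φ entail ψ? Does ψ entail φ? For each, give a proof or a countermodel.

(→) This fails. Under t = F, q = T, the left side is true but the right side is false.

(←) This fails. Under t = F, q = F, the left side is false but the right side is true.

Both directions fail.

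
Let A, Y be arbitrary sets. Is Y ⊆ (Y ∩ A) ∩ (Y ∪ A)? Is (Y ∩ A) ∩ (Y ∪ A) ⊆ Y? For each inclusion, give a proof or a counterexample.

Only the reverse inclusion holds.

(⊇) Let x ∈ (Y ∩ A) ∩ (Y ∪ A). Then x ∈ A ∩ Y, from which x ∈ Y.

(⊆) This inclusion fails. Take A = ∅, Y = {1}; then 1 ∈ Y but 1 ∉ (Y ∩ A) ∩ (Y ∪ A).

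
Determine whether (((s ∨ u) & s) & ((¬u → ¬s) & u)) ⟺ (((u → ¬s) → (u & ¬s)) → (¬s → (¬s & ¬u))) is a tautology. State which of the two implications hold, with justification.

Not equivalent: only (⇒) holds.

[⇒] Assume the antecedent. If s is true, the consequent reduces to true regardless of the other variables. If s is false, the antecedent cannot hold. Either way the consequent holds.

[⇐] This fails. Under s = F, u = F, the left side is false but the right side is true.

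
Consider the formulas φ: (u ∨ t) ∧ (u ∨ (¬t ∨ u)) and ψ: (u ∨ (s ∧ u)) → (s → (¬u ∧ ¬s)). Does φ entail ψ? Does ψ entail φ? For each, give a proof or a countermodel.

(⟹) This fails. Under u = T, s = T, t = F, the left side is true but the right side is false.

(⟸) This fails. Under u = F, s = F, t = F, the left side is false but the right side is true.

Neither implication holds.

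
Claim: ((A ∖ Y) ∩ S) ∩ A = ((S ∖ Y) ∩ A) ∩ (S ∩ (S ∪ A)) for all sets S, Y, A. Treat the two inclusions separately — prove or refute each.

Both inclusions hold.

(⊆) Let x ∈ ((A ∖ Y) ∩ S) ∩ A. Then x ∈ S ∩ A and x ∉ Y, from which x ∈ ((S ∖ Y) ∩ A) ∩ (S ∩ (S ∪ A)).

(⊇) Let x ∈ ((S ∖ Y) ∩ A) ∩ (S ∩ (S ∪ A)). Then x ∈ S ∩ A and x ∉ Y, from which x ∈ ((A ∖ Y) ∩ S) ∩ A.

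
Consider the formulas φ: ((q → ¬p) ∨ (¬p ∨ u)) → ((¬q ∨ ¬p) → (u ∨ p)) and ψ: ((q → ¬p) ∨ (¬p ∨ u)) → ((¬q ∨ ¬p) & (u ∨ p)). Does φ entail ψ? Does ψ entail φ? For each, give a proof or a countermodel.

The forward direction fails; the converse holds.

(⟹) This fails. Under u = T, q = T, p = T, the left side is true but the right side is false.

(⟸) Assume the antecedent. If u is true, the consequent reduces to true regardless of the other variables. If u is false, the antecedent forces (u = F, q = F, p = T) or (u = F, q = T, p = T), and the consequent holds there. Either way the consequent holds.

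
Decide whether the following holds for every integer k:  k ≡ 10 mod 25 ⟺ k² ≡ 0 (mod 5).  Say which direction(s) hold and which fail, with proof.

Not equivalent: only (⇒) holds.

(⇐) This fails: take k = 0. Then 0² = 0 ≡ 0 (mod 5), yet 0 ≡ 0 (mod 25), not 10.

(⇒) Suppose k ≡ 10 (mod 25). Then k² ≡ 10² = 100 (mod 25), and since 5 ∣ 25, also k² ≡ 0 (mod 5).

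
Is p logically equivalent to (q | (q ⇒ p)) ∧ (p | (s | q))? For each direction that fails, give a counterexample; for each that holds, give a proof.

Forward direction. Assume the antecedent. If p is true, (q | (q ⇒ p)) ∧ (p | (s | q)) reduces to true regardless of the other variables. If p is false, the antecedent cannot hold. Either way (q | (q ⇒ p)) ∧ (p | (s | q)) holds.

Converse. This fails. Under p = F, s = T, q = F, the left side is false but the right side is true.

Only the forward implication holds.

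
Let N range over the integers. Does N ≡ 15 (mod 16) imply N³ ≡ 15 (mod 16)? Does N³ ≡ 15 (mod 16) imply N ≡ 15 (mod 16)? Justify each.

Equivalent; both directions hold.

(⟹) Suppose N ≡ 15 (mod 16). Write N = 16j + 15. Then (16j + 15)³ = 4096j³ + 11520j² + 10800j + 3375 = 16(256j³ + 720j² + 675j + 210) + 15, so N³ ≡ 15 (mod 16).

(⟸) Conversely, suppose N³ ≡ 15 (mod 16). The only residue r in {0, …, 15} with r³ ≡ 15 (mod 16) is r = 15, so N ≡ 15 (mod 16).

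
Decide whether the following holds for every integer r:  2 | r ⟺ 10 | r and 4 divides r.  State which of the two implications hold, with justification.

(⟹) This fails: take r = 2. Certainly 2 ∣ 2, but 10 ∤ 2.

(⟸) Suppose 10 ∣ r and 4 ∣ r. Any common multiple of 10 and 4 is a multiple of their lcm; here lcm(10, 4) = 10·4/gcd(10, 4) = 40/2 = 20, so 20 ∣ r. Since 2 ∣ 20, it follows that 2 ∣ r.

Only the converse holds.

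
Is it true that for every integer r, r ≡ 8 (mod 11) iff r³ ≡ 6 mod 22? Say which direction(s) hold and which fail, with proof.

The forward direction fails; the converse holds.

(→) This fails: take r = 19. Then 19 ≡ 8 (mod 11), but 19³ = 6859 ≡ 17 (mod 22), not 6.

(←) Conversely, the residues r modulo 22 with r³ ≡ 6 (mod 22) are exactly {8}, and each is ≡ 8 (mod 11).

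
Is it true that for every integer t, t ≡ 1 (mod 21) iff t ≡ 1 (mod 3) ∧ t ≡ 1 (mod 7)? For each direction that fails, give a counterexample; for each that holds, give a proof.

[⇒] Suppose t ≡ 1 (mod 21); write t = 21j + 1. Since 3 ∣ 21, reducing mod 3 gives t ≡ 1 (mod 3); since 7 ∣ 21, reducing mod 7 gives t ≡ 1 (mod 7).

[⇐] Conversely, if t ≡ 1 (mod 3) and t ≡ 1 (mod 7), then by the Chinese remainder theorem t ≡ 1 (mod 21). This is exactly t ≡ 1 (mod 21).

Both implications hold.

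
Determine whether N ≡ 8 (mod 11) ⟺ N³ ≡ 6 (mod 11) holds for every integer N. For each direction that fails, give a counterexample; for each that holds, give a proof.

Equivalent; both directions hold.

[⇐] For the converse, argue contrapositively. If N ≢ 8 (mod 11), then N is congruent to one of 0, 1, 2, 3, 4, 5, 6, 7, 9, 10 modulo 11, and these give N³ ≡ 0, 1, 8, 5, 9, 4, 7, 2, 3, 10 respectively — never 6.

[⇒] Suppose N ≡ 8 (mod 11). Write N = 11j + 8. Then (11j + 8)³ = 1331j³ + 2904j² + 2112j + 512 = 11(121j³ + 264j² + 192j + 46) + 6, so N³ ≡ 6 (mod 11).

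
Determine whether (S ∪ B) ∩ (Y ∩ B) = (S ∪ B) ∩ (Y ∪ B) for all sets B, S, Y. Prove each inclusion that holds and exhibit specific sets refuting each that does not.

(⟹) Let x ∈ (S ∪ B) ∩ (Y ∩ B). Then either x ∈ B ∩ Y and x ∉ S; or x ∈ B ∩ S ∩ Y. In each case x ∈ (S ∪ B) ∩ (Y ∪ B), so (S ∪ B) ∩ (Y ∩ B) ⊆ (S ∪ B) ∩ (Y ∪ B).

(⟸) This inclusion fails. Take B = {1}, S = ∅, Y = ∅; then 1 ∈ (S ∪ B) ∩ (Y ∪ B) but 1 ∉ (S ∪ B) ∩ (Y ∩ B).

(⊆) holds; (⊇) fails.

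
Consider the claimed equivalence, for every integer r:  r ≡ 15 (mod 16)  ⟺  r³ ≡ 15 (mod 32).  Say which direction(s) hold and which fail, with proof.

(⟹) This fails: take r = 31. Then 31 ≡ 15 (mod 16), but 31³ = 29791 ≡ 31 (mod 32), not 15.

(⟸) Conversely, the residues r modulo 32 with r³ ≡ 15 (mod 32) are exactly {15}, and each is ≡ 15 (mod 16).

(⇒) fails; (⇐) holds.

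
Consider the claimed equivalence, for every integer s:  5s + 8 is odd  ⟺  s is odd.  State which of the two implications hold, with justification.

(⇒) Suppose 5s + 8 is odd. Since 5 is odd, 5s and s have the same parity, so 5s + 8 ≡ s + 8 (mod 2). As 8 is even, 5s + 8 is odd exactly when s is odd. Thus s is odd.

(⇐) Conversely, suppose s is odd; write s = 2j + 1. Then 5s + 8 = 5·(2j + 1) + 8 = 2·5j + 13, which is odd.

Equivalent; both directions hold.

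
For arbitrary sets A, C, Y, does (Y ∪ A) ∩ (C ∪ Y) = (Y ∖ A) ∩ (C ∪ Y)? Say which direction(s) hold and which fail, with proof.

Forward inclusion. This inclusion fails. Take A = {1}, C = {1}, Y = ∅; then 1 ∈ (Y ∪ A) ∩ (C ∪ Y) but 1 ∉ (Y ∖ A) ∩ (C ∪ Y).

Reverse inclusion. Let x ∈ (Y ∖ A) ∩ (C ∪ Y). Then either x ∈ Y and x ∉ A, C; or x ∈ C ∩ Y and x ∉ A. In each case x ∈ (Y ∪ A) ∩ (C ∪ Y), so (Y ∖ A) ∩ (C ∪ Y) ⊆ (Y ∪ A) ∩ (C ∪ Y).

The sets are not equal: only the reverse inclusion holds.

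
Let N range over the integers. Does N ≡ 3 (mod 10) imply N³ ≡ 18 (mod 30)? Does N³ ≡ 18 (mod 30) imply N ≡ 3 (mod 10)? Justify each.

[⇒] This fails: take N = 3. Then 3 ≡ 3 (mod 10), but 3³ = 27 ≡ 27 (mod 30), not 18.

[⇐] This fails: take N = 12. Then 12³ = 1728 ≡ 18 (mod 30), yet 12 ≡ 2 (mod 10), not 3.

Both directions fail.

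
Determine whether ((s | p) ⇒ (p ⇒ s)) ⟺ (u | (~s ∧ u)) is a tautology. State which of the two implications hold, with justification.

Neither implication holds.

(⟹) This fails. Under s = F, p = F, u = F, the left side is true but the right side is false.

(⟸) This fails. Under s = F, p = T, u = T, the left side is false but the right side is true.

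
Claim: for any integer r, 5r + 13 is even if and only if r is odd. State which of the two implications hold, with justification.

Equivalent; both directions hold.

(⟸) Suppose r is odd; write r = 2j + 1. Then 5r + 13 = 5·(2j + 1) + 13 = 2·5j + 18, which is even.

(⟹) Suppose 5r + 13 is even. Since 5 is odd, 5r and r have the same parity, so 5r + 13 ≡ r + 13 (mod 2). As 13 is odd, 5r + 13 is even exactly when r is odd. Thus r is odd.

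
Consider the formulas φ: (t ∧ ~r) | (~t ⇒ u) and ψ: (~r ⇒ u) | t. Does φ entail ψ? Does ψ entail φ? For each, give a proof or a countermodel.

(⇒) holds; (⇐) fails.

[⇒] Assume the antecedent. If u is true, (~r ⇒ u) | t reduces to true regardless of the other variables. If u is false, the antecedent forces (u = F, t = T, r = F) or (u = F, t = T, r = T), and (~r ⇒ u) | t holds there. Either way (~r ⇒ u) | t holds.

[⇐] This fails. Under u = F, t = F, r = T, the left side is false but the right side is true.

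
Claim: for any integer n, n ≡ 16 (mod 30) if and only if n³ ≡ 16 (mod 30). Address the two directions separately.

Equivalent; both directions hold.

(→) Suppose n ≡ 16 (mod 30). Write n = 30j + 16. Then (30j + 16)³ = 27000j³ + 43200j² + 23040j + 4096 = 30(900j³ + 1440j² + 768j + 136) + 16, so n³ ≡ 16 (mod 30).

(←) Conversely, suppose n³ ≡ 16 (mod 30). The only residue r in {0, …, 29} with r³ ≡ 16 (mod 30) is r = 16, so n ≡ 16 (mod 30).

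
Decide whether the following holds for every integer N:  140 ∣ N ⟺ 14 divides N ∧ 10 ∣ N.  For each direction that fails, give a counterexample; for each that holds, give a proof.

Only the forward direction holds.

[⇐] This fails: take N = 70. Both 14 ∣ 70 and 10 ∣ 70, yet 70 is not a multiple of 140 (since 70 = 0·140 + 70), so 140 ∤ 70.

[⇒] If 140 ∣ N, write N = 140q. Since 140 = 10·14, N = 14·(10q), so 14 ∣ N; and since 140 = 14·10, N = 10·(14q), so 10 ∣ N.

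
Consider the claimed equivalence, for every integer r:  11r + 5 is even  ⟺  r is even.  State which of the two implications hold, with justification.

(→) This fails: r = 1 gives 11r + 5 = 16, which is even, but 1 is odd, not even.

(←) This also fails: r = 2 is even, but 11r + 5 = 27 is odd, not even.

Both directions fail.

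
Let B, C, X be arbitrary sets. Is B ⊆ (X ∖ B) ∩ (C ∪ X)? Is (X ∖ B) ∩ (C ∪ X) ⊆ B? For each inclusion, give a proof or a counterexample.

Neither inclusion holds.

(⊆) This inclusion fails. Take B = {1}, C = ∅, X = ∅; then 1 ∈ B but 1 ∉ (X ∖ B) ∩ (C ∪ X).

(⊇) This inclusion fails. Take B = ∅, C = ∅, X = {1}; then 1 ∈ (X ∖ B) ∩ (C ∪ X) but 1 ∉ B.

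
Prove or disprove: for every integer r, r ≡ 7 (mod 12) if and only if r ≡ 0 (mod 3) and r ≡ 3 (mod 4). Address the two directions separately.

(⇒) fails and (⇐) fails.

(⟹) This fails: r = 7 gives 7 ≡ 7 (mod 12) but 7 ≡ 1 (mod 3), so the conjunction on the right does not hold.

(⟸) This fails: r = 3 satisfies both congruences on the right (3 ≡ 0 mod 3 and 3 ≡ 3 mod 4) yet 3 ≡ 3 (mod 12), not 7.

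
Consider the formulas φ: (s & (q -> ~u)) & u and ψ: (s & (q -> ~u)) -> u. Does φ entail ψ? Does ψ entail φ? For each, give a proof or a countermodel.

(→) Assume the antecedent. If u is true, (s & (q -> ~u)) -> u reduces to true regardless of the other variables. If u is false, the antecedent cannot hold. Either way (s & (q -> ~u)) -> u holds.

(←) This fails. Under u = F, s = F, q = F, the left side is false but the right side is true.

Only the forward implication holds.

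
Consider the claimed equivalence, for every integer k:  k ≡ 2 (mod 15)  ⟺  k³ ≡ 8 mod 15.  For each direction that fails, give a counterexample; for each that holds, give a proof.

Both directions hold.

[⇒] Suppose k ≡ 2 (mod 15). Write k = 15j + 2. Then (15j + 2)³ = 3375j³ + 1350j² + 180j + 8 = 15(225j³ + 90j² + 12j) + 8, so k³ ≡ 8 (mod 15).

[⇐] Conversely, suppose k³ ≡ 8 (mod 15). The only residue r in {0, …, 14} with r³ ≡ 8 (mod 15) is r = 2, so k ≡ 2 (mod 15).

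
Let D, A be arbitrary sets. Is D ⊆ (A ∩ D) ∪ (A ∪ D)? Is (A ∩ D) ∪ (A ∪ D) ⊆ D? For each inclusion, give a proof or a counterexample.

(⊆) Let x ∈ D. Then either x ∈ D and x ∉ A; or x ∈ D ∩ A. In each case x ∈ (A ∩ D) ∪ (A ∪ D), so D ⊆ (A ∩ D) ∪ (A ∪ D).

(⊇) This inclusion fails. Take D = ∅, A = {1}; then 1 ∈ (A ∩ D) ∪ (A ∪ D) but 1 ∉ D.

(⊆) holds; (⊇) fails.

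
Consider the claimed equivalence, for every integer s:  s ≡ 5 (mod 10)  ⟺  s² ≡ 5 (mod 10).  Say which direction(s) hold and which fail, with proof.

(⇒) Suppose s ≡ 5 (mod 10). Write s = 10j + 5. Then (10j + 5)² = 100j² + 100j + 25 = 10(10j² + 10j + 2) + 5, so s² ≡ 5 (mod 10).

(⇐) Conversely, suppose s² ≡ 5 (mod 10). The only residue r in {0, …, 9} with r² ≡ 5 (mod 10) is r = 5, so s ≡ 5 (mod 10).

Equivalent; both directions hold.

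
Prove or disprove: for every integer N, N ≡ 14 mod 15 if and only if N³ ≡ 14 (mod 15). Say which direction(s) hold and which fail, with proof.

Equivalent; both directions hold.

Converse. Suppose N³ ≡ 14 (mod 15). The only residue r in {0, …, 14} with r³ ≡ 14 (mod 15) is r = 14, so N ≡ 14 (mod 15).

Forward direction. Suppose N ≡ 14 mod 15. Write N = 15j + 14. Then (15j + 14)³ = 3375j³ + 9450j² + 8820j + 2744 = 15(225j³ + 630j² + 588j + 182) + 14, so N³ ≡ 14 (mod 15).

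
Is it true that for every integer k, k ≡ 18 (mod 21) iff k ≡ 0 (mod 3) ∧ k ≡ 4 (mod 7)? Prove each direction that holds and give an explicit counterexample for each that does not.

(⟸) If k ≡ 0 (mod 3) and k ≡ 4 (mod 7), then by the Chinese remainder theorem k ≡ 18 (mod 21). This is exactly k ≡ 18 (mod 21).

(⟹) Suppose k ≡ 18 (mod 21); write k = 21j + 18. Since 3 ∣ 21, reducing mod 3 gives k ≡ 18 ≡ 0 (mod 3); since 7 ∣ 21, reducing mod 7 gives k ≡ 18 ≡ 4 (mod 7).

Both implications hold.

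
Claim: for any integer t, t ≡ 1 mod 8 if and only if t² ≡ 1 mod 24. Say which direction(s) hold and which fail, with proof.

(→) This fails: take t = 9. Then 9 ≡ 1 (mod 8), but 9² = 81 ≡ 9 (mod 24), not 1.

(←) This fails: take t = 5. Then 5² = 25 ≡ 1 (mod 24), yet 5 ≡ 5 (mod 8), not 1.

Neither implication holds.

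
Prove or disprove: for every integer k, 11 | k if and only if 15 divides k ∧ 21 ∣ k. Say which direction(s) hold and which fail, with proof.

[⇒] This fails: take k = 11. Certainly 11 ∣ 11, but 15 ∤ 11.

[⇐] This fails: take k = 105. Both 15 ∣ 105 and 21 ∣ 105, yet 105 is not a multiple of 11 (since 105 = 9·11 + 6), so 11 ∤ 105.

Both directions fail.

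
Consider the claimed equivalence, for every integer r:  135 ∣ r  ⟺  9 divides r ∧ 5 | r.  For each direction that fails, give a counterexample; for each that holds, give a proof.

Not equivalent: only (⇒) holds.

[⇐] This fails: take r = 45. Both 9 ∣ 45 and 5 ∣ 45, yet 45 is not a multiple of 135 (since 45 = 0·135 + 45), so 135 ∤ 45.

[⇒] If 135 ∣ r, write r = 135q. Since 135 = 15·9, r = 9·(15q), so 9 ∣ r; and since 135 = 27·5, r = 5·(27q), so 5 ∣ r.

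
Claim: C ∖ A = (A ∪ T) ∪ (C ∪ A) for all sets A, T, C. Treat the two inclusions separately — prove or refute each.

(⟸) This inclusion fails. Take A = {1}, T = ∅, C = ∅; then 1 ∈ (A ∪ T) ∪ (C ∪ A) but 1 ∉ C ∖ A.

(⟹) Let x ∈ C ∖ A. Then either x ∈ C and x ∉ A, T; or x ∈ T ∩ C and x ∉ A. In each case x ∈ (A ∪ T) ∪ (C ∪ A), so C ∖ A ⊆ (A ∪ T) ∪ (C ∪ A).

The sets are not equal: only the forward inclusion holds.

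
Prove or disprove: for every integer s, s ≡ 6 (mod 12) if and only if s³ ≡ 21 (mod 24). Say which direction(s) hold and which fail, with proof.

Neither direction holds.

(→) This fails: take s = 6. Then 6 ≡ 6 (mod 12), but 6³ = 216 ≡ 0 (mod 24), not 21.

(←) This fails: take s = 21. Then 21³ = 9261 ≡ 21 (mod 24), yet 21 ≡ 9 (mod 12), not 6.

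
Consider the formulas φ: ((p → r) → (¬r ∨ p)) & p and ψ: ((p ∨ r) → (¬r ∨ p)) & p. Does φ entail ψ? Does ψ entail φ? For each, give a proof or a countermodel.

(⟹) Assume the antecedent. If r is true, the antecedent forces (r = T, p = T), and ((p ∨ r) → (¬r ∨ p)) & p holds there. If r is false, the antecedent forces (r = F, p = T), and ((p ∨ r) → (¬r ∨ p)) & p holds there. Either way ((p ∨ r) → (¬r ∨ p)) & p holds.

(⟸) Assume the antecedent. If r is true, the antecedent forces (r = T, p = T), and ((p → r) → (¬r ∨ p)) & p holds there. If r is false, the antecedent forces (r = F, p = T), and ((p → r) → (¬r ∨ p)) & p holds there. Either way ((p → r) → (¬r ∨ p)) & p holds.

Both implications hold.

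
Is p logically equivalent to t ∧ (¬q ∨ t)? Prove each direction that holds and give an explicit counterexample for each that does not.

(→) This fails. Under t = F, p = T, q = F, the left side is true but the right side is false.

(←) This fails. Under t = T, p = F, q = F, the left side is false but the right side is true.

Neither implication holds.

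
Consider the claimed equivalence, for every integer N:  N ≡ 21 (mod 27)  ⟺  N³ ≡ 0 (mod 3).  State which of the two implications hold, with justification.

Only the forward implication holds.

[⇒] Suppose N ≡ 21 (mod 27). Then N³ ≡ 21³ = 9261 (mod 27), and since 3 ∣ 27, also N³ ≡ 0 (mod 3).

[⇐] This fails: take N = 0. Then 0³ = 0 ≡ 0 (mod 3), yet 0 ≡ 0 (mod 27), not 21.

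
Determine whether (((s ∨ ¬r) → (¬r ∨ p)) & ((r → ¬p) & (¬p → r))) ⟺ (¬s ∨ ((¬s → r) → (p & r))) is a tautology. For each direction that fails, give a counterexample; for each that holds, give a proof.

(⇒) fails and (⇐) fails.

Forward direction. This fails. Under r = F, p = T, s = T, the left side is true but the right side is false.

Converse. This fails. Under r = F, p = F, s = F, the left side is false but the right side is true.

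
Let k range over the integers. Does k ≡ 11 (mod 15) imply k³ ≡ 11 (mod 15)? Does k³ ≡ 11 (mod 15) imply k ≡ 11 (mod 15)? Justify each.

(→) Suppose k ≡ 11 (mod 15). Write k = 15j + 11. Then (15j + 11)³ = 3375j³ + 7425j² + 5445j + 1331 = 15(225j³ + 495j² + 363j + 88) + 11, so k³ ≡ 11 (mod 15).

(←) Conversely, suppose k³ ≡ 11 (mod 15). The only residue r in {0, …, 14} with r³ ≡ 11 (mod 15) is r = 11, so k ≡ 11 (mod 15).

Both directions hold.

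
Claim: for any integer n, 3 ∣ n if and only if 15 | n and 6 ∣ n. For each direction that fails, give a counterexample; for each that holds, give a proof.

Not equivalent: only (⇐) holds.

(⇒) This fails: take n = 3. Certainly 3 ∣ 3, but 15 ∤ 3.

(⇐) Suppose 15 ∣ n and 6 ∣ n. Any common multiple of 15 and 6 is a multiple of their lcm; here lcm(15, 6) = 15·6/gcd(15, 6) = 90/3 = 30, so 30 ∣ n. Since 3 ∣ 30, it follows that 3 ∣ n.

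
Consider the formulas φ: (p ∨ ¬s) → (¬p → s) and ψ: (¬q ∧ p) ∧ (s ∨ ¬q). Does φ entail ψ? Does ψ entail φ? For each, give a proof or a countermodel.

Not equivalent: only (⇐) holds.

Forward direction. This fails. Under s = T, p = F, q = F, the left side is true but the right side is false.

Converse. Assume the antecedent. If s is true, (p ∨ ¬s) → (¬p → s) reduces to true regardless of the other variables. If s is false, the antecedent forces (s = F, p = T, q = F), and (p ∨ ¬s) → (¬p → s) holds there. Either way (p ∨ ¬s) → (¬p → s) holds.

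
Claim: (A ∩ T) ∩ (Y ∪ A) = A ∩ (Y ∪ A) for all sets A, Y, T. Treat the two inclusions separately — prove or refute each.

Forward inclusion. Let x ∈ (A ∩ T) ∩ (Y ∪ A). Then either x ∈ A ∩ T and x ∉ Y; or x ∈ A ∩ Y ∩ T. In each case x ∈ A ∩ (Y ∪ A), so (A ∩ T) ∩ (Y ∪ A) ⊆ A ∩ (Y ∪ A).

Reverse inclusion. This inclusion fails. Take A = {1}, Y = ∅, T = ∅; then 1 ∈ A ∩ (Y ∪ A) but 1 ∉ (A ∩ T) ∩ (Y ∪ A).

Only the forward inclusion holds.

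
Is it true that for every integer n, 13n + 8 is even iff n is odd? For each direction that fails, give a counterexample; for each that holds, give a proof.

(⇒) fails and (⇐) fails.

Forward direction. This fails: n = 4 gives 13n + 8 = 60, which is even, but 4 is even, not odd.

Converse. This also fails: n = 3 is odd, but 13n + 8 = 47 is odd, not even.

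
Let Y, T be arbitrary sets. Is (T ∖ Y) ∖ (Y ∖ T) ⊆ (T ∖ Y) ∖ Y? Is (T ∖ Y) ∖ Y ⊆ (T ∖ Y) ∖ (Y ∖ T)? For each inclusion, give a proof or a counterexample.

The two sets are equal.

(⊇) Let x ∈ (T ∖ Y) ∖ Y. Then x ∈ T and x ∉ Y, from which x ∈ (T ∖ Y) ∖ (Y ∖ T).

(⊆) Let x ∈ (T ∖ Y) ∖ (Y ∖ T). Then x ∈ T and x ∉ Y, from which x ∈ (T ∖ Y) ∖ Y.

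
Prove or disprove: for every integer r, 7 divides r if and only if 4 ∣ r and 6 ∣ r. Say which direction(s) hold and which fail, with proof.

Neither direction holds.

[⇒] This fails: take r = 7. Certainly 7 ∣ 7, but 4 ∤ 7.

[⇐] This fails: take r = 12. Both 4 ∣ 12 and 6 ∣ 12, yet 12 is not a multiple of 7 (since 12 = 1·7 + 5), so 7 ∤ 12.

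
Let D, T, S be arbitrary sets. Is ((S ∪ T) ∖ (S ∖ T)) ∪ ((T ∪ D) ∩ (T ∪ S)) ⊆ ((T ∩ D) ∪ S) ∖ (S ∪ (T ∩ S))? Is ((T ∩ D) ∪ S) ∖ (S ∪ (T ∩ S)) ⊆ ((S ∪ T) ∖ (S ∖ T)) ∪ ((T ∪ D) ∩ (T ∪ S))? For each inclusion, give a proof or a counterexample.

(⊆) fails; (⊇) holds.

(⟹) This inclusion fails. Take D = ∅, T = {1}, S = ∅; then 1 ∈ ((S ∪ T) ∖ (S ∖ T)) ∪ ((T ∪ D) ∩ (T ∪ S)) but 1 ∉ ((T ∩ D) ∪ S) ∖ (S ∪ (T ∩ S)).

(⟸) Let x ∈ ((T ∩ D) ∪ S) ∖ (S ∪ (T ∩ S)). Then x ∈ D ∩ T and x ∉ S, from which x ∈ ((S ∪ T) ∖ (S ∖ T)) ∪ ((T ∪ D) ∩ (T ∪ S)).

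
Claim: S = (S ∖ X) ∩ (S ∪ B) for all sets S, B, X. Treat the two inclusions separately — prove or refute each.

(⟹) This inclusion fails. Take S = {1}, B = ∅, X = {1}; then 1 ∈ S but 1 ∉ (S ∖ X) ∩ (S ∪ B).

(⟸) Let x ∈ (S ∖ X) ∩ (S ∪ B). Then either x ∈ S and x ∉ B, X; or x ∈ S ∩ B and x ∉ X. In each case x ∈ S, so (S ∖ X) ∩ (S ∪ B) ⊆ S.

(⊆) fails; (⊇) holds.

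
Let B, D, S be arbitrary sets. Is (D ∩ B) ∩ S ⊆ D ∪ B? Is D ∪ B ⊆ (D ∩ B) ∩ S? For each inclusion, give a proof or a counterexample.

The sets are not equal: only the forward inclusion holds.

(⊆) Let x ∈ (D ∩ B) ∩ S. Then x ∈ B ∩ D ∩ S, from which x ∈ D ∪ B.

(⊇) This inclusion fails. Take B = {1}, D = ∅, S = ∅; then 1 ∈ D ∪ B but 1 ∉ (D ∩ B) ∩ S.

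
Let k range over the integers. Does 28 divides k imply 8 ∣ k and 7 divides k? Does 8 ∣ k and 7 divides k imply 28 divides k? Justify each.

(⇒) fails; (⇐) holds.

[⇐] Suppose 8 ∣ k and 7 ∣ k. Any common multiple of 8 and 7 is a multiple of their lcm; here gcd(8, 7) = 1, so lcm(8, 7) = 8·7 = 56, so 56 ∣ k. Since 28 ∣ 56, it follows that 28 ∣ k.

[⇒] This fails: take k = 28. Certainly 28 ∣ 28, but 8 ∤ 28.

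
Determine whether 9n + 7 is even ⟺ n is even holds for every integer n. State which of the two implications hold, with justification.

Neither direction holds.

Forward direction. This fails: n = 7 gives 9n + 7 = 70, which is even, but 7 is odd, not even.

Converse. This also fails: n = 6 is even, but 9n + 7 = 61 is odd, not even.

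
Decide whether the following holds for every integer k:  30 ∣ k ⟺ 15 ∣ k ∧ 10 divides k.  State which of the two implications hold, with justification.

Both directions hold; the statement is true.

Forward direction. If 30 ∣ k, write k = 30q. Since 30 = 2·15, k = 15·(2q), so 15 ∣ k; and since 30 = 3·10, k = 10·(3q), so 10 ∣ k.

Converse. Suppose 15 ∣ k and 10 ∣ k. Any common multiple of 15 and 10 is a multiple of their lcm; here lcm(15, 10) = 15·10/gcd(15, 10) = 150/5 = 30, so 30 ∣ k.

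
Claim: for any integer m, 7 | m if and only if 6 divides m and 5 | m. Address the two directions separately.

(⟹) This fails: take m = 7. Certainly 7 ∣ 7, but 6 ∤ 7.

(⟸) This fails: take m = 30. Both 6 ∣ 30 and 5 ∣ 30, yet 30 is not a multiple of 7 (since 30 = 4·7 + 2), so 7 ∤ 30.

Both directions fail.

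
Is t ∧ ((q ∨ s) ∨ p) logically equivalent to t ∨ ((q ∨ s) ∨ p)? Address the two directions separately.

(→) Assume the antecedent. If t is true, t ∨ ((q ∨ s) ∨ p) reduces to true regardless of the other variables. If t is false, the antecedent cannot hold. Either way t ∨ ((q ∨ s) ∨ p) holds.

(←) This fails. Under s = T, t = F, p = F, q = F, the left side is false but the right side is true.

(⇒) holds; (⇐) fails.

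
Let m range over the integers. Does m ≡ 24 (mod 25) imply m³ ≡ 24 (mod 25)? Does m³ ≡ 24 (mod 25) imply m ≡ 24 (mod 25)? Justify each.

(⟹) Suppose m ≡ 24 (mod 25). Write m = 25j + 24. Then (25j + 24)³ = 15625j³ + 45000j² + 43200j + 13824 = 25(625j³ + 1800j² + 1728j + 552) + 24, so m³ ≡ 24 (mod 25).

(⟸) Conversely, suppose m³ ≡ 24 (mod 25). The only residue r in {0, …, 24} with r³ ≡ 24 (mod 25) is r = 24, so m ≡ 24 (mod 25).

Both directions hold; the statement is true.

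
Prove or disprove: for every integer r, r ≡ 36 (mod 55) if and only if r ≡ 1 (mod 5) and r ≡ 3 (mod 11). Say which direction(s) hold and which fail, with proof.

[⇒] Suppose r ≡ 36 (mod 55); write r = 55j + 36. Since 5 ∣ 55, reducing mod 5 gives r ≡ 36 ≡ 1 (mod 5); since 11 ∣ 55, reducing mod 11 gives r ≡ 36 ≡ 3 (mod 11).

[⇐] Conversely, if r ≡ 1 (mod 5) and r ≡ 3 (mod 11), then by the Chinese remainder theorem r ≡ 36 (mod 55). This is exactly r ≡ 36 (mod 55).

Both directions hold.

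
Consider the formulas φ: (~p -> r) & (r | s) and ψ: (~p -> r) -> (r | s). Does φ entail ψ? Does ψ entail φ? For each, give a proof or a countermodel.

(⟹) Assume the antecedent. If s is true, (~p -> r) -> (r | s) reduces to true regardless of the other variables. If s is false, the antecedent forces (s = F, r = T, p = F) or (s = F, r = T, p = T), and (~p -> r) -> (r | s) holds there. Either way (~p -> r) -> (r | s) holds.

(⟸) This fails. Under s = F, r = F, p = F, the left side is false but the right side is true.

Only the forward direction holds.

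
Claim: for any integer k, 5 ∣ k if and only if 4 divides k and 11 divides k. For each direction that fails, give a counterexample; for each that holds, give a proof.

(⇒) This fails: take k = 5. Certainly 5 ∣ 5, but 4 ∤ 5.

(⇐) This fails: take k = 44. Both 4 ∣ 44 and 11 ∣ 44, yet 44 is not a multiple of 5 (since 44 = 8·5 + 4), so 5 ∤ 44.

Neither direction holds.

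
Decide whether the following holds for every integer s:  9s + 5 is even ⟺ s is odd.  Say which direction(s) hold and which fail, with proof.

(⇒) Suppose 9s + 5 is even. Since 9 is odd, 9s and s have the same parity, so 9s + 5 ≡ s + 5 (mod 2). As 5 is odd, 9s + 5 is even exactly when s is odd. Thus s is odd.

(⇐) Conversely, suppose s is odd; write s = 2j + 1. Then 9s + 5 = 9·(2j + 1) + 5 = 2·9j + 14, which is even.

Both directions hold.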